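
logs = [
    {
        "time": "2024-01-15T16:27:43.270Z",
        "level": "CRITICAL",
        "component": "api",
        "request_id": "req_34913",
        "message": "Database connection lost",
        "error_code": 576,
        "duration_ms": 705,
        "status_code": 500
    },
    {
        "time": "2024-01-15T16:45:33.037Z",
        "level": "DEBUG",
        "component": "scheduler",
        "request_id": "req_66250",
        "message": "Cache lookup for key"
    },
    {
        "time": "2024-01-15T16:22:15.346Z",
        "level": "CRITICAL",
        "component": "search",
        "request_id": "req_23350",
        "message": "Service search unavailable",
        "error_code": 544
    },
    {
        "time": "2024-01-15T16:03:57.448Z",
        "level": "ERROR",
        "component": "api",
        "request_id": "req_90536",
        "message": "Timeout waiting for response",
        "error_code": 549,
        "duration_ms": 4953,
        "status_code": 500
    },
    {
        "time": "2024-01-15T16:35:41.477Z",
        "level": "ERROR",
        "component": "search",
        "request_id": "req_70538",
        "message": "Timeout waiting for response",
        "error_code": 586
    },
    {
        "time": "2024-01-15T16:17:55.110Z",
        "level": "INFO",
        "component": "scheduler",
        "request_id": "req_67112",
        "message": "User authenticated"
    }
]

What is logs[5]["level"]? "INFO"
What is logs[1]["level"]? "DEBUG"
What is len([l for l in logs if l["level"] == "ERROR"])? 2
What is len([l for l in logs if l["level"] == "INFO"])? 1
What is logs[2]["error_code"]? 544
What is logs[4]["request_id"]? "req_70538"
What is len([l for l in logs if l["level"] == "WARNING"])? 0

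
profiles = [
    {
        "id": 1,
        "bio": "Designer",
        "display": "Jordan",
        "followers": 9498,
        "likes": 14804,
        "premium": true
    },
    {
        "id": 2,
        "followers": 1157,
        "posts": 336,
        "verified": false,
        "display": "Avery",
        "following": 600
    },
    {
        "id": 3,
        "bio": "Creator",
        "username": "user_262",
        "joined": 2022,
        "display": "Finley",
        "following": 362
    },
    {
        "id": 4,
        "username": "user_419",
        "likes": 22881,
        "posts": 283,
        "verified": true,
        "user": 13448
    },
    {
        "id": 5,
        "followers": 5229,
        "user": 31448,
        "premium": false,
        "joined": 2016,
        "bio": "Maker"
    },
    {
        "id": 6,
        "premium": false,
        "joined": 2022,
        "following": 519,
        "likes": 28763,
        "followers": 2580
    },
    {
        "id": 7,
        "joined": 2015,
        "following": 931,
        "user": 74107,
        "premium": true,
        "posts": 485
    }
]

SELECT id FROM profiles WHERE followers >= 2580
[1, 5, 6]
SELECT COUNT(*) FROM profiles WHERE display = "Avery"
1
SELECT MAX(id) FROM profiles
7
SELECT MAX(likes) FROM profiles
28763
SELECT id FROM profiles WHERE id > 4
[5, 6, 7]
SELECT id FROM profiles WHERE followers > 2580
[1, 5]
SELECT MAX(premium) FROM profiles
True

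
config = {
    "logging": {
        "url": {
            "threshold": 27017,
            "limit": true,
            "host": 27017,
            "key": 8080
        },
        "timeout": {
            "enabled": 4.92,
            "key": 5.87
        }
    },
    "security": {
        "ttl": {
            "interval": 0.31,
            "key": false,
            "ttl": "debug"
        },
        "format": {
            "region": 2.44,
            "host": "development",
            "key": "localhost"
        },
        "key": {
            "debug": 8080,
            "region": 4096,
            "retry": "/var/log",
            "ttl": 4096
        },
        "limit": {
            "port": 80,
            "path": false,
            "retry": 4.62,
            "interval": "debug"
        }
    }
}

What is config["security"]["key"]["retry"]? "/var/log"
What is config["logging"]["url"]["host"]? 27017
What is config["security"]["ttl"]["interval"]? 0.31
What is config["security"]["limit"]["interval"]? "debug"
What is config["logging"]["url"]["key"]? 8080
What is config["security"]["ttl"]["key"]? False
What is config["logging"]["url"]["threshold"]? 27017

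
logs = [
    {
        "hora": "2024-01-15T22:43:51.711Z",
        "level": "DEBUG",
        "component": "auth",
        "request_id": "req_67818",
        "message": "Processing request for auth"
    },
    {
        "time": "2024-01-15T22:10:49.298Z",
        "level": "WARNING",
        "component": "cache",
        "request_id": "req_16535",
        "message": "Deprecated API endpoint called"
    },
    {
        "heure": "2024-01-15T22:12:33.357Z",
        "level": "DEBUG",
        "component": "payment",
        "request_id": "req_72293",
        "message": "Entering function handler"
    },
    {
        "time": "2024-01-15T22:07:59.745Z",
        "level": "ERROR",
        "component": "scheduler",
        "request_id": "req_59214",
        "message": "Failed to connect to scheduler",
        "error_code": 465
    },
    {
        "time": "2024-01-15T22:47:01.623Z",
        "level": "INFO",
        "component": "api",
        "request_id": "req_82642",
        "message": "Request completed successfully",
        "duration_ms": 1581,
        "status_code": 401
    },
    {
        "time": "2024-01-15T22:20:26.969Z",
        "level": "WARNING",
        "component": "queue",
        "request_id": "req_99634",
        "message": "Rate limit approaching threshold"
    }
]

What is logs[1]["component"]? "cache"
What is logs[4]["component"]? "api"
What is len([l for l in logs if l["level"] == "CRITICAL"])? 0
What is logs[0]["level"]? "DEBUG"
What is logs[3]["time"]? "2024-01-15T22:07:59.745Z"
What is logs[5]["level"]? "WARNING"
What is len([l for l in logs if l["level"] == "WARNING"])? 2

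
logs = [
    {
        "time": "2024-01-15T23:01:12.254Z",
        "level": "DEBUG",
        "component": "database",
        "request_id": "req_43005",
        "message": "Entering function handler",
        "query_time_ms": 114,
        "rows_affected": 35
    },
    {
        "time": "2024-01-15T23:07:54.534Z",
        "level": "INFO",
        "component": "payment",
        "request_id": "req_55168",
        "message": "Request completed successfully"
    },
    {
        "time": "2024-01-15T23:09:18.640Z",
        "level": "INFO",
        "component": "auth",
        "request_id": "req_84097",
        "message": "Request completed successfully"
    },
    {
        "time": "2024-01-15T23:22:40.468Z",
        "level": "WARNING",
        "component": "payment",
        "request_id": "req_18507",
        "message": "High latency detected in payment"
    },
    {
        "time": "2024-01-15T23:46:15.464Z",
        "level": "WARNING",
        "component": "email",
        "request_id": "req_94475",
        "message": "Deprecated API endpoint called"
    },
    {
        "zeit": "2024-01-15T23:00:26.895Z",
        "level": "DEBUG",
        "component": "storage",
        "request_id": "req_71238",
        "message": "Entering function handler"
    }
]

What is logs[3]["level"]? "WARNING"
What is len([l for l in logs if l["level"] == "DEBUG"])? 2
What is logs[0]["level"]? "DEBUG"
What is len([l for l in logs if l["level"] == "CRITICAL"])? 0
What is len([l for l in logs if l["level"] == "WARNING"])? 2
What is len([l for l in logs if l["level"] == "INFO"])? 2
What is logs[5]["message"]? "Entering function handler"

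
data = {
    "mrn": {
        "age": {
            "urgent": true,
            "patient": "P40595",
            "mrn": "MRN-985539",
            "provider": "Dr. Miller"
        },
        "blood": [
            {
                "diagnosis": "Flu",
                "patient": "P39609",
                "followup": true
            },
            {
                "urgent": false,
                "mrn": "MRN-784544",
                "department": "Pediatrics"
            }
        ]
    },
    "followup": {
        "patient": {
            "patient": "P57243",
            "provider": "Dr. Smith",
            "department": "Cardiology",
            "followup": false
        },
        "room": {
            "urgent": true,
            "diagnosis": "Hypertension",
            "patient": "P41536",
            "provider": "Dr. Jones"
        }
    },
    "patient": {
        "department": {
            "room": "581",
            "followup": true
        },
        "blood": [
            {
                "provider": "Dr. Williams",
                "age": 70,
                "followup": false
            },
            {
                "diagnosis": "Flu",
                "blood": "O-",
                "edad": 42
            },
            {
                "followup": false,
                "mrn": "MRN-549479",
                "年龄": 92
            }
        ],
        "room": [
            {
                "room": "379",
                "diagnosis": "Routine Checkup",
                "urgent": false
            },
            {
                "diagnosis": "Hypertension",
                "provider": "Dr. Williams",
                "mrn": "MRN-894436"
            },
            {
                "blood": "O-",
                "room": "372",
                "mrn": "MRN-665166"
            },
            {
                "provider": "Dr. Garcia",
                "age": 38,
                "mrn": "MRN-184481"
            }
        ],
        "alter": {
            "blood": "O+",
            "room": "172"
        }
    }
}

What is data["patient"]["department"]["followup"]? True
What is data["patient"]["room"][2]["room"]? "372"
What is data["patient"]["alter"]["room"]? "172"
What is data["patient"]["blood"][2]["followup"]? False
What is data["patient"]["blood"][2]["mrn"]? "MRN-549479"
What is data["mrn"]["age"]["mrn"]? "MRN-985539"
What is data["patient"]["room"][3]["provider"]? "Dr. Garcia"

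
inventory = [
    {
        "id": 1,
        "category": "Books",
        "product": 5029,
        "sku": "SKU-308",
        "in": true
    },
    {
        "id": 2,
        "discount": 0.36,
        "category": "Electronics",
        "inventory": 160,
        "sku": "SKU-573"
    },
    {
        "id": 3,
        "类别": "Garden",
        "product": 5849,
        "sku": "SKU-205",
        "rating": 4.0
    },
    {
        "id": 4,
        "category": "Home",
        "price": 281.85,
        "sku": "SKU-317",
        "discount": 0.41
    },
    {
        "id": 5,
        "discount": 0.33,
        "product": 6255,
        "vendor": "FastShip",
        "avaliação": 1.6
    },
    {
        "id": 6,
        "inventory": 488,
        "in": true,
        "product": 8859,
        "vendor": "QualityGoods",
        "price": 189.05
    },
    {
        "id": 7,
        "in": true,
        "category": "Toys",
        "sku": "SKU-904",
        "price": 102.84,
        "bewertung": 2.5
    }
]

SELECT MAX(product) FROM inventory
8859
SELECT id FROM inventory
[1, 2, 3, 4, 5, 6, 7]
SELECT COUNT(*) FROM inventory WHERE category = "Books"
1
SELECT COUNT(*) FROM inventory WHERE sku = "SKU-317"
1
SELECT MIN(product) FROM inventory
5029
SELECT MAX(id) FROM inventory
7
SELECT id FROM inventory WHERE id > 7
[]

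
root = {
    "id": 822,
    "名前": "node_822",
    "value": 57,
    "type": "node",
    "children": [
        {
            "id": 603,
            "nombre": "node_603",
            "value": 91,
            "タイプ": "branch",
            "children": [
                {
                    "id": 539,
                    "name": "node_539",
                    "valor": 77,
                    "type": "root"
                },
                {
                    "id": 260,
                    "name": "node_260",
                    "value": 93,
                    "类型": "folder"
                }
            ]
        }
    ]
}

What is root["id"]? 822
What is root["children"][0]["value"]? 91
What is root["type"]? "node"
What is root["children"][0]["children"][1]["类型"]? "folder"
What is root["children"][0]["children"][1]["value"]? 93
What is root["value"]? 57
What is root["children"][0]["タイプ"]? "branch"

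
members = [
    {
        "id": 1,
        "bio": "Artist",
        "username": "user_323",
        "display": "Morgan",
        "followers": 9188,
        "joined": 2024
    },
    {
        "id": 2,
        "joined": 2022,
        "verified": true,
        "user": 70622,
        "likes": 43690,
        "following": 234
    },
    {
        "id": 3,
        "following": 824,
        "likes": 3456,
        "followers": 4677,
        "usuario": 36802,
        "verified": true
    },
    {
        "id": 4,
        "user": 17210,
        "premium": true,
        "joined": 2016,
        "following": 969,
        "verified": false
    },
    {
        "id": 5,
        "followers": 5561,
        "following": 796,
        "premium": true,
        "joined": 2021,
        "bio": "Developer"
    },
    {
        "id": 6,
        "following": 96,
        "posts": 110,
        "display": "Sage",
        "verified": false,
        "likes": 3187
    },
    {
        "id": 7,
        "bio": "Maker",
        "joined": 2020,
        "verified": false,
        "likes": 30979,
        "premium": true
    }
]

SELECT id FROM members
[1, 2, 3, 4, 5, 6, 7]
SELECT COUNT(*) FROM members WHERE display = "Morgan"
1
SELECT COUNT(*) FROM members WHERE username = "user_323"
1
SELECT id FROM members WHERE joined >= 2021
[1, 2, 5]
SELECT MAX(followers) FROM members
9188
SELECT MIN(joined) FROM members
2016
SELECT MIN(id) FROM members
1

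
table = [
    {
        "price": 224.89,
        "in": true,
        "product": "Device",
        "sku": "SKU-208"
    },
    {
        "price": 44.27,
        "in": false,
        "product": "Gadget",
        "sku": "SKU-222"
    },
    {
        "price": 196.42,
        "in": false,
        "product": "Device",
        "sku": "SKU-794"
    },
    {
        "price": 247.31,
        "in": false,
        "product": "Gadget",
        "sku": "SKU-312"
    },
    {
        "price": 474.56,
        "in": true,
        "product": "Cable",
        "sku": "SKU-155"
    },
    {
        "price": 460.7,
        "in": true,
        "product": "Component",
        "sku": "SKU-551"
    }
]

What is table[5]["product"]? "Component"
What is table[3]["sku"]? "SKU-312"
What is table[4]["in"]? True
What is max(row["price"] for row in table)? 474.56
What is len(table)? 6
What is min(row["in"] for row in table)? False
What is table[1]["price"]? 44.27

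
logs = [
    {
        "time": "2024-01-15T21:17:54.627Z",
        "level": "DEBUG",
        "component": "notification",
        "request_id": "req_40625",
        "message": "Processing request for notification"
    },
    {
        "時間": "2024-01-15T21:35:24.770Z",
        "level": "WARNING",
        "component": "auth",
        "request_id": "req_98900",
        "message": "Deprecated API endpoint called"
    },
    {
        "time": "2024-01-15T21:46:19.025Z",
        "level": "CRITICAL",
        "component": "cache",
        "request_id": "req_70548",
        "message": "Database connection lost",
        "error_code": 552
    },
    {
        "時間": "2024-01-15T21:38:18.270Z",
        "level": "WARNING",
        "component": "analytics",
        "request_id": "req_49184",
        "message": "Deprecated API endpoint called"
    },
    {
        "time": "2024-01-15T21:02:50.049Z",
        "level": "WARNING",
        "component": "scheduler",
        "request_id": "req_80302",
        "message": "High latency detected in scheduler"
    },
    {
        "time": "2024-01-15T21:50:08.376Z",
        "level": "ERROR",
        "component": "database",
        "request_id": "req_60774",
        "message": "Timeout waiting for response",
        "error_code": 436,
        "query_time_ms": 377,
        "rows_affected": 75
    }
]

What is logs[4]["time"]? "2024-01-15T21:02:50.049Z"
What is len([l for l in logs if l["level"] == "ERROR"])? 1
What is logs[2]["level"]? "CRITICAL"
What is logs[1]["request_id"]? "req_98900"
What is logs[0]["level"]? "DEBUG"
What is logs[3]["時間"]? "2024-01-15T21:38:18.270Z"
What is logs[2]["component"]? "cache"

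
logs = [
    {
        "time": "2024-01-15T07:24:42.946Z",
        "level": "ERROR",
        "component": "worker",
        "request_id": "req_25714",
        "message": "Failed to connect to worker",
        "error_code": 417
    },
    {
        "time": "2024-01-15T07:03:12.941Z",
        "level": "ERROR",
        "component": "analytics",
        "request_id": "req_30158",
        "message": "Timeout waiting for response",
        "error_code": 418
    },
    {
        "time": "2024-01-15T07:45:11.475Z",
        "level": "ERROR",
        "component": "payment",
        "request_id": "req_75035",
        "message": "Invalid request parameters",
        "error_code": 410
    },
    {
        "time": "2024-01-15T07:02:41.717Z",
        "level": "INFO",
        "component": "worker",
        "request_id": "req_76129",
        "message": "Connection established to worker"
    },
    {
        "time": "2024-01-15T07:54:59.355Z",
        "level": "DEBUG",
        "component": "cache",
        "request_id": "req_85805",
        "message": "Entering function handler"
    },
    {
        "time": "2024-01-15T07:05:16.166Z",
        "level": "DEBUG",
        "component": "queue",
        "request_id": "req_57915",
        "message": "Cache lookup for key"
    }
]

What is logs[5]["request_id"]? "req_57915"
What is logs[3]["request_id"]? "req_76129"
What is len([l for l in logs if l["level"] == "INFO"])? 1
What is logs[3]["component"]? "worker"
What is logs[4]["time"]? "2024-01-15T07:54:59.355Z"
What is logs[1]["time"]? "2024-01-15T07:03:12.941Z"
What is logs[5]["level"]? "DEBUG"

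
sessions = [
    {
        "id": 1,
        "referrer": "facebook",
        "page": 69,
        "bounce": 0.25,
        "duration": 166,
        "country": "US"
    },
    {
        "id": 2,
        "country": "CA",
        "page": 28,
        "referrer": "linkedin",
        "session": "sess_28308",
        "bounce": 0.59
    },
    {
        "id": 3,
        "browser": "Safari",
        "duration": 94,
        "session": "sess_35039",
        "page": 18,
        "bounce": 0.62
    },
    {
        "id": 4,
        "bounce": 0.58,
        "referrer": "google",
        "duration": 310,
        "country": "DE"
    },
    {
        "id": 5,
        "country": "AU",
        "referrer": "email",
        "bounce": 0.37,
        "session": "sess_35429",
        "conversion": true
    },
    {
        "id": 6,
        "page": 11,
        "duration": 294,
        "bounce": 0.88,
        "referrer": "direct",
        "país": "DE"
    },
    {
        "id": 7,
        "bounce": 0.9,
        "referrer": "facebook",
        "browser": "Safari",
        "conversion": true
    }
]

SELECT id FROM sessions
[1, 2, 3, 4, 5, 6, 7]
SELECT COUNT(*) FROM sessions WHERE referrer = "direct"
1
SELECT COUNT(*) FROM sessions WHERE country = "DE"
1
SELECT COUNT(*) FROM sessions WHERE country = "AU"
1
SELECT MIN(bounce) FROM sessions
0.25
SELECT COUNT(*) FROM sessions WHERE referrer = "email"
1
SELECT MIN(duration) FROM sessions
94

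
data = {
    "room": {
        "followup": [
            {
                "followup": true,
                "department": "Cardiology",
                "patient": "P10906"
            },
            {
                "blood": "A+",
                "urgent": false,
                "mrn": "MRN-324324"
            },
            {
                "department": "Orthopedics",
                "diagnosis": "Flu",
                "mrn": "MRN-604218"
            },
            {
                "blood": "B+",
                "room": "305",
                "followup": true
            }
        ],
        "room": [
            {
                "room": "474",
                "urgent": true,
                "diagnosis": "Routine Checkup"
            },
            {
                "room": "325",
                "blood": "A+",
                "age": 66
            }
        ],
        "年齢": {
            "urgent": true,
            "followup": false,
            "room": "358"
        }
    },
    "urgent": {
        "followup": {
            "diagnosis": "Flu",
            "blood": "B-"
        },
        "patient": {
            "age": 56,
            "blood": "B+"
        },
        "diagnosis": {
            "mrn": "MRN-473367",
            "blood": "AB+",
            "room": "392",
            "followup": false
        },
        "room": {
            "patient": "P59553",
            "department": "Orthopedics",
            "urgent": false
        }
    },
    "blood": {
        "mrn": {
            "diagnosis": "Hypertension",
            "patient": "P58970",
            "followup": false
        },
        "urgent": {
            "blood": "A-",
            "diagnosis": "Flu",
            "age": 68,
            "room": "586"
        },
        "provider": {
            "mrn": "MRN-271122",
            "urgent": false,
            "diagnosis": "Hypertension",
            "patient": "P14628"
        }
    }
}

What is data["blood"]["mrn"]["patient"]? "P58970"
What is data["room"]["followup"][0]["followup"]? True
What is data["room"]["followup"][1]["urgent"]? False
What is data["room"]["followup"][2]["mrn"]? "MRN-604218"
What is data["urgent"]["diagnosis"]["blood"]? "AB+"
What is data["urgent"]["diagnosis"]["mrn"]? "MRN-473367"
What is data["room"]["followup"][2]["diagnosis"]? "Flu"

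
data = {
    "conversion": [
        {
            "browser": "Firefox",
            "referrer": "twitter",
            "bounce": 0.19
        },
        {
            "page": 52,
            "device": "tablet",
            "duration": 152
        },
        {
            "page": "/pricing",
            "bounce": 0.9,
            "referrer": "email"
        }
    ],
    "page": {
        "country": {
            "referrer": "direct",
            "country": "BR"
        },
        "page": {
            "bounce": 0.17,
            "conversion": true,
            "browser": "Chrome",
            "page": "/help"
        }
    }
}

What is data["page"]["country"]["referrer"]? "direct"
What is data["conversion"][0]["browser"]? "Firefox"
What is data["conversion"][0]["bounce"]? 0.19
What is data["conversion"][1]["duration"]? 152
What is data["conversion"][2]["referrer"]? "email"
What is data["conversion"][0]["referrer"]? "twitter"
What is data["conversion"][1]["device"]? "tablet"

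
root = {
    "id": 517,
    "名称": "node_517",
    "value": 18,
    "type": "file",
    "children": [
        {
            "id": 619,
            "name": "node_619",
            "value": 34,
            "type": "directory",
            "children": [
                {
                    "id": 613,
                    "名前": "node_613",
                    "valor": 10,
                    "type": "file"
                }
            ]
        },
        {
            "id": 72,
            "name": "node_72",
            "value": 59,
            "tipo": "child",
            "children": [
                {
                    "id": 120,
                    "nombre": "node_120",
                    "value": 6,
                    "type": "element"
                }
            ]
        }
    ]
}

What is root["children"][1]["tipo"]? "child"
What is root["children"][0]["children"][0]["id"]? 613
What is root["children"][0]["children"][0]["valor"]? 10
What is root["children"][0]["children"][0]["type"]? "file"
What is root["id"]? 517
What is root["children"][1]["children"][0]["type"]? "element"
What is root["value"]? 18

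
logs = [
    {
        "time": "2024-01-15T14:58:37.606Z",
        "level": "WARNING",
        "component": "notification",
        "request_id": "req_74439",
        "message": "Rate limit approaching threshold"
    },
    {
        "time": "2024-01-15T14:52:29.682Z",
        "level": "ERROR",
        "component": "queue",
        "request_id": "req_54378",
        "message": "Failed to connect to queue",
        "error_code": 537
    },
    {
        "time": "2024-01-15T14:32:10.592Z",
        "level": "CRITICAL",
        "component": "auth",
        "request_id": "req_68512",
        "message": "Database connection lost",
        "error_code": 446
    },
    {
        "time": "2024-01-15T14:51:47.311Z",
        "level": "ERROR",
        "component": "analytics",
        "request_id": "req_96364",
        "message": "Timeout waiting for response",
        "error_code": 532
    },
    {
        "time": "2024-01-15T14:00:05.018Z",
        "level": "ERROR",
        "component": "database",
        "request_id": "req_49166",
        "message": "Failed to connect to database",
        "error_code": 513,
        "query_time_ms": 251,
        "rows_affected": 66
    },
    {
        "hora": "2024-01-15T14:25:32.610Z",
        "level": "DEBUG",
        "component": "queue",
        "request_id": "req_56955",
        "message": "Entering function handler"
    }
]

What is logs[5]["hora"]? "2024-01-15T14:25:32.610Z"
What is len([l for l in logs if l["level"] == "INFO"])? 0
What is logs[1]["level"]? "ERROR"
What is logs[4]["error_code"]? 513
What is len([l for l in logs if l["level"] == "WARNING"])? 1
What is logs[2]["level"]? "CRITICAL"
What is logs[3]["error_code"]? 532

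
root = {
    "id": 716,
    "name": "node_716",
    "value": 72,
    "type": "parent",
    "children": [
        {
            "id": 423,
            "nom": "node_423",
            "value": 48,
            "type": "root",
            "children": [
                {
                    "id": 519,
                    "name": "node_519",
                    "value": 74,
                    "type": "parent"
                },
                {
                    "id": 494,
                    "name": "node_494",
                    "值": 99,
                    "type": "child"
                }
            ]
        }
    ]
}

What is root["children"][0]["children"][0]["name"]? "node_519"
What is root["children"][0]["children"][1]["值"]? 99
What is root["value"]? 72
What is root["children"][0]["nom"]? "node_423"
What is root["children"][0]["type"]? "root"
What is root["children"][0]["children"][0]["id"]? 519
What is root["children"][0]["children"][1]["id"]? 494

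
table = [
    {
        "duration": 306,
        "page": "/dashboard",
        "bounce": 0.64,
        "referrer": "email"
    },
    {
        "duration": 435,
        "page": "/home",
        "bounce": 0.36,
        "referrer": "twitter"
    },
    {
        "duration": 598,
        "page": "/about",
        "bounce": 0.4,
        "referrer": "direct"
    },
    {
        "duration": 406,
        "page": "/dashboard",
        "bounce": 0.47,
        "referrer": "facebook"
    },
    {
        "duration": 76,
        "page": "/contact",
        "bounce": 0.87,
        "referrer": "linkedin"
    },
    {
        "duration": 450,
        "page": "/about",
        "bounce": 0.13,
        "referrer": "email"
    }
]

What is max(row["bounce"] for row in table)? 0.87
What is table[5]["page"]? "/about"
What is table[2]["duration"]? 598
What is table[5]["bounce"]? 0.13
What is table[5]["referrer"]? "email"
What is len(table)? 6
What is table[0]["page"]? "/dashboard"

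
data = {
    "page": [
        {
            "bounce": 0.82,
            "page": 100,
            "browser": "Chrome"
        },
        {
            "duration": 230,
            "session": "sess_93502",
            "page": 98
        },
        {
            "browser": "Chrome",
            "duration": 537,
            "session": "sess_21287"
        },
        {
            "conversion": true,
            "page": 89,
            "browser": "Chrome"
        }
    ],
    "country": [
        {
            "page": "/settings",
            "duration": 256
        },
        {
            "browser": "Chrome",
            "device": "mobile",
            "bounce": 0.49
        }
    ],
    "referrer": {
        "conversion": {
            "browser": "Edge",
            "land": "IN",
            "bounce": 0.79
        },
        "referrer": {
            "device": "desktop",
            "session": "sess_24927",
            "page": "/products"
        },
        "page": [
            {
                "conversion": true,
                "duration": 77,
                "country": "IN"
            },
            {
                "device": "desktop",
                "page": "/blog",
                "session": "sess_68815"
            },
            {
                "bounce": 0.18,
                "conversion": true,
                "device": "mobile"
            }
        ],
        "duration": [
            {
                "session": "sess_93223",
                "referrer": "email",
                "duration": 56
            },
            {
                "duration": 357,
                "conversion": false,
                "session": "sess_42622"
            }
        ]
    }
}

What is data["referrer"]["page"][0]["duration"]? 77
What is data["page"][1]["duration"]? 230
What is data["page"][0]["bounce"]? 0.82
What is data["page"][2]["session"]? "sess_21287"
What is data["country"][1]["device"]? "mobile"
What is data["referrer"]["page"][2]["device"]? "mobile"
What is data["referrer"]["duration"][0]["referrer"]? "email"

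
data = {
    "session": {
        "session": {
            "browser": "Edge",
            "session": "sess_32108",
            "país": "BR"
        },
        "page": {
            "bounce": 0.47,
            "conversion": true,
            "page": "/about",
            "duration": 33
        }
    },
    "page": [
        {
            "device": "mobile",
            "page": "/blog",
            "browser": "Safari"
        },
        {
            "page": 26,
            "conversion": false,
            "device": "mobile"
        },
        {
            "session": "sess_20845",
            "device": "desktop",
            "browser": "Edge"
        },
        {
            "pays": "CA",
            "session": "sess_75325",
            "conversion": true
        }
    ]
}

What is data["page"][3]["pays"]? "CA"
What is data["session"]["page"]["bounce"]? 0.47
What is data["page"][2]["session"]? "sess_20845"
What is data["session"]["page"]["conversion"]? True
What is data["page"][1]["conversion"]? False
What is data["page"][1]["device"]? "mobile"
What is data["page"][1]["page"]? 26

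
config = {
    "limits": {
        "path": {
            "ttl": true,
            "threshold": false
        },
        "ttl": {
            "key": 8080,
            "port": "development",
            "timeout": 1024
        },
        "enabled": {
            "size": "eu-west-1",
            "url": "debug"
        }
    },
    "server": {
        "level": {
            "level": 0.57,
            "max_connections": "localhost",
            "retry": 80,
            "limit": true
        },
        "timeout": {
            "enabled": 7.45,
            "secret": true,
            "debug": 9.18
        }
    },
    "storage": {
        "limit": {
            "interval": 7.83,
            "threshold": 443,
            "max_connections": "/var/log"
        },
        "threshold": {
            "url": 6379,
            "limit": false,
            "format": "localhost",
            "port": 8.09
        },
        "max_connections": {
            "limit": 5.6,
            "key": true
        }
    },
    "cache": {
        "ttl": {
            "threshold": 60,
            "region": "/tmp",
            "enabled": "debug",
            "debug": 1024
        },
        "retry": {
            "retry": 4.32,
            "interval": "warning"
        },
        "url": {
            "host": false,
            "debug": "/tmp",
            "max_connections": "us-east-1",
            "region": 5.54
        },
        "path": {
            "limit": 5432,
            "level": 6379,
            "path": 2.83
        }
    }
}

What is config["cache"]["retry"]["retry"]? 4.32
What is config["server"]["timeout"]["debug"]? 9.18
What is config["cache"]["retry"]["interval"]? "warning"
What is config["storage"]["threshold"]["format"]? "localhost"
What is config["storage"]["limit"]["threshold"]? 443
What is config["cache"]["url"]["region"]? 5.54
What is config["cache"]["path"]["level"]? 6379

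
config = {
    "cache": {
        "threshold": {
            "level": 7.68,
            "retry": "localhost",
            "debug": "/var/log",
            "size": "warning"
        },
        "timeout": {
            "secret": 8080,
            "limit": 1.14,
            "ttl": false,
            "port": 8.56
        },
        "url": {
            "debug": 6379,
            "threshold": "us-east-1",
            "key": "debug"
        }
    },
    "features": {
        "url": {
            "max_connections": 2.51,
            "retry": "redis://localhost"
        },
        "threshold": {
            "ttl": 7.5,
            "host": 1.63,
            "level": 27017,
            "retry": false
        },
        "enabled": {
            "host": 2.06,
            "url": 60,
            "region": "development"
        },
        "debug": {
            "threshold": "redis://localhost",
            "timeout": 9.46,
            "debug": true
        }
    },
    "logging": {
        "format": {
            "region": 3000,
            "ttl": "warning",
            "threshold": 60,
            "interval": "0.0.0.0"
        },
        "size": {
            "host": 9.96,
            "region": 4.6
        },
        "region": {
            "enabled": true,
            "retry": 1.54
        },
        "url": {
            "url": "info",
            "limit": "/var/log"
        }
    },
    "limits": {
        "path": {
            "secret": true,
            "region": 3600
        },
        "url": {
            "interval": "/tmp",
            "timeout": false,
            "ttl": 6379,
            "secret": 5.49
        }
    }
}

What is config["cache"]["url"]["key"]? "debug"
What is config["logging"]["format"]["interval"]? "0.0.0.0"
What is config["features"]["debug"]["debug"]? True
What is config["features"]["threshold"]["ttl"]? 7.5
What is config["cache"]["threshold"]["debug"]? "/var/log"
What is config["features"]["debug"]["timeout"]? 9.46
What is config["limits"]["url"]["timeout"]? False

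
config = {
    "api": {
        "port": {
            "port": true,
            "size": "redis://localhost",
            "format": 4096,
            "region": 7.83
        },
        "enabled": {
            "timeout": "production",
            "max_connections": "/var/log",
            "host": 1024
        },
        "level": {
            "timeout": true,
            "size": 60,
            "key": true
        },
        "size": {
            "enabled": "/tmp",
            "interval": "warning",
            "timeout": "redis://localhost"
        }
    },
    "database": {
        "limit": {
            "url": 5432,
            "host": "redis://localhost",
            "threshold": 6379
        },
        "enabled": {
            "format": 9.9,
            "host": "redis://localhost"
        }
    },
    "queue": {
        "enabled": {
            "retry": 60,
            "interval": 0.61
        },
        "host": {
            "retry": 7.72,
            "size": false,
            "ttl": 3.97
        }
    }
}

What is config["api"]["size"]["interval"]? "warning"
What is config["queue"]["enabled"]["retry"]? 60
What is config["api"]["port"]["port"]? True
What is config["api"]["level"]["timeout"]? True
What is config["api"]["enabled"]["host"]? 1024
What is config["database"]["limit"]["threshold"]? 6379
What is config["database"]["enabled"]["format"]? 9.9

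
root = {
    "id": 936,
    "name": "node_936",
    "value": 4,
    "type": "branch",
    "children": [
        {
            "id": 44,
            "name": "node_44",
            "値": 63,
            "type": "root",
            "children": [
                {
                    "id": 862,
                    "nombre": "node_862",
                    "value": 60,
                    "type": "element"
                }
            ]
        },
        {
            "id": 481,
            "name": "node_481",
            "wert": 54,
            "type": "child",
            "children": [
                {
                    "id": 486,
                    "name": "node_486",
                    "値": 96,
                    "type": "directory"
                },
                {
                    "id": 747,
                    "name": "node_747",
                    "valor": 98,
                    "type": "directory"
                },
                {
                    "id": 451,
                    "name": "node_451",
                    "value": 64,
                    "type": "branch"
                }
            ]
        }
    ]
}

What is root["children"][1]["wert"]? 54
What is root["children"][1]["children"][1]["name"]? "node_747"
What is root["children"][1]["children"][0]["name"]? "node_486"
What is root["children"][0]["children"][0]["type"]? "element"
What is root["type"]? "branch"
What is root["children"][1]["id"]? 481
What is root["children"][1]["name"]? "node_481"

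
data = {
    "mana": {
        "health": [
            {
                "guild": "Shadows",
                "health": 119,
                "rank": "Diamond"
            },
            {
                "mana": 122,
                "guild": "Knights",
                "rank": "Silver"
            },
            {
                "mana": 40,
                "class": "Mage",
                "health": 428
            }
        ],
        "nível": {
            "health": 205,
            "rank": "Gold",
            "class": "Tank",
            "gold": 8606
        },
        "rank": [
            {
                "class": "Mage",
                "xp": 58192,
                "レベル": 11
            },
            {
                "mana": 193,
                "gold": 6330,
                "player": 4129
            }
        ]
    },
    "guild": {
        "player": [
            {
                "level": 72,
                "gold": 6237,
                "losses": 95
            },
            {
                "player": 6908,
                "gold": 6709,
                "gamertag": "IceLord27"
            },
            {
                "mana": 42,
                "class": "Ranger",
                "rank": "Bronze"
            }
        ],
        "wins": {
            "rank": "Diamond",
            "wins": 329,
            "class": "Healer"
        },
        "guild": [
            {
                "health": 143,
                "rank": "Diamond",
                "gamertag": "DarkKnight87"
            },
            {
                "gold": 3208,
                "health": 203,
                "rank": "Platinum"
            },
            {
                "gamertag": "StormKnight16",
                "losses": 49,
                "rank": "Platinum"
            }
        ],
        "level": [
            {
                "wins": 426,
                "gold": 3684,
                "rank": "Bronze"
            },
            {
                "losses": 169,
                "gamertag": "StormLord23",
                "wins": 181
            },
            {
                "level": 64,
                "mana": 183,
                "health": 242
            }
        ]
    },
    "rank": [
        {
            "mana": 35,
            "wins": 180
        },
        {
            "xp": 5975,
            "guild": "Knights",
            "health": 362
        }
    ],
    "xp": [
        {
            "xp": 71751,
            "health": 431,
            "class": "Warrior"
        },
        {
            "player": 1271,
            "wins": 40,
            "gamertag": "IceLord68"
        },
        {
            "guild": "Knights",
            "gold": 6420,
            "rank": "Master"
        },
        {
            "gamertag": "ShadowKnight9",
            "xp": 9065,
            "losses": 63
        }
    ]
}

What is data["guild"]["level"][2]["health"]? 242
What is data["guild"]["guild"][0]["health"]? 143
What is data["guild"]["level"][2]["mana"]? 183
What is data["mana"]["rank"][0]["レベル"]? 11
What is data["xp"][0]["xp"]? 71751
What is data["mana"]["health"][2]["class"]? "Mage"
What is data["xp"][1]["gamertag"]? "IceLord68"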